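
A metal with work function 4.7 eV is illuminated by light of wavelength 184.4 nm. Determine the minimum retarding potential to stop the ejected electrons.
2.0237 V

The stopping potential V_s satisfies: eV_s = KE_max

First, find KE_max using Einstein's equation:
E_photon = hc/λ = 6.7237 eV
KE_max = E_photon - φ = 6.7237 - 4.7 = 2.0237 eV

Since eV_s = KE_max:
V_s = KE_max/e = 2.0237 V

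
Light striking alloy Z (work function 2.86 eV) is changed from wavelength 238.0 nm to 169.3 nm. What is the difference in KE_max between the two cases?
2.1139 eV

Using Einstein's equation: KE_max = hc/λ - φ

For λ₁ = 238.0 nm:
KE₁ = hc/λ₁ - φ = 5.2094 - 2.86 = 2.3494 eV

For λ₂ = 169.3 nm:
KE₂ = hc/λ₂ - φ = 7.3233 - 2.86 = 4.4633 eV

Change in KE:
ΔKE = KE₂ - KE₁ = 4.4633 - 2.3494 = 2.1139 eV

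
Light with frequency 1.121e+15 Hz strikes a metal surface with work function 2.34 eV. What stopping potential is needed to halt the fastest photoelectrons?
2.2961 V

The stopping potential V_s satisfies: eV_s = KE_max

First, find KE_max using Einstein's equation:
E_photon = hf = (6.626×10⁻³⁴ J·s)(1.121e+15 Hz) = 4.6361 eV
KE_max = E_photon - φ = 4.6361 - 2.34 = 2.2961 eV

Since eV_s = KE_max:
V_s = KE_max/e = 2.2961 V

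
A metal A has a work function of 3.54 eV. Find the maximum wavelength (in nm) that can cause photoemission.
350.24 nm

The threshold wavelength is when the photon energy equals the work function:
hc/λ₀ = φ

Solving for λ₀:
λ₀ = hc/φ = (6.626×10⁻³⁴ J·s)(3×10⁸ m/s) / (3.54 eV × 1.602×10⁻¹⁹ J/eV)
λ₀ = 350.24 nm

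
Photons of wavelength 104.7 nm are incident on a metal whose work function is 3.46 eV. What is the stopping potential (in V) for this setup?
8.3819 V

The stopping potential V_s satisfies: eV_s = KE_max

First, find KE_max using Einstein's equation:
E_photon = hc/λ = 11.8419 eV
KE_max = E_photon - φ = 11.8419 - 3.46 = 8.3819 eV

Since eV_s = KE_max:
V_s = KE_max/e = 8.3819 V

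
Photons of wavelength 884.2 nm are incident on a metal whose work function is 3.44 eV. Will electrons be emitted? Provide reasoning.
No

For photoemission, the photon energy must exceed the work function.

Photon energy: E = hc/λ = 1.4022 eV
Work function: φ = 3.44 eV

Since E_photon (1.4022 eV) < φ (3.44 eV), photoemission will NOT occur.
The threshold wavelength is λ₀ = hc/φ = 360.4 nm.
Since 884.2 nm > 360.4 nm, the photons lack sufficient energy.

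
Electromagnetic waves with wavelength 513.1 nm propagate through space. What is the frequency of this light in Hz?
5.8428e+14 Hz

Using the wave equation: c = fλ

Solving for frequency:
f = c/λ = (3×10⁸ m/s) / (513.1×10⁻⁹ m)
f = 5.8428e+14 Hz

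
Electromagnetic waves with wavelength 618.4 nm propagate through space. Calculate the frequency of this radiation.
4.8479e+14 Hz

Using the wave equation: c = fλ

Solving for frequency:
f = c/λ = (3×10⁸ m/s) / (618.4×10⁻⁹ m)
f = 4.8479e+14 Hz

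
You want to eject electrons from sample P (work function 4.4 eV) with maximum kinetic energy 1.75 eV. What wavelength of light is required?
201.60 nm

From Einstein's equation: KE_max = hc/λ - φ

Rearranging for λ:
hc/λ = KE_max + φ
λ = hc/(KE_max + φ)

Required photon energy:
E_photon = KE_max + φ = 1.75 + 4.4 = 6.15 eV

Required wavelength:
λ = hc/E_photon = (6.626×10⁻³⁴)(3×10⁸) / (6.15 × 1.602×10⁻¹⁹)
λ = 201.60 nm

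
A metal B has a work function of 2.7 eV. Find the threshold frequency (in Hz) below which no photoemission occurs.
6.5286e+14 Hz

The threshold frequency is when the photon energy equals the work function:
hf₀ = φ

Solving for f₀:
f₀ = φ/h = (2.7 eV × 1.602×10⁻¹⁹ J/eV) / (6.626×10⁻³⁴ J·s)
f₀ = 6.5286e+14 Hz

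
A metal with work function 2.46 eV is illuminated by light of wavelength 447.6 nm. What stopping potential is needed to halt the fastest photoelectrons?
0.3100 V

The stopping potential V_s satisfies: eV_s = KE_max

First, find KE_max using Einstein's equation:
E_photon = hc/λ = 2.7700 eV
KE_max = E_photon - φ = 2.7700 - 2.46 = 0.3100 eV

Since eV_s = KE_max:
V_s = KE_max/e = 0.3100 V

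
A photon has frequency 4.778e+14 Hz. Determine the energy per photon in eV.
1.9760 eV

Using E = hf:

E = hf = (6.626×10⁻³⁴ J·s)(4.778e+14 Hz)
E = 1.9760 eV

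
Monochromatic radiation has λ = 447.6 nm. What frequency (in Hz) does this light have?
6.6978e+14 Hz

Using the wave equation: c = fλ

Solving for frequency:
f = c/λ = (3×10⁸ m/s) / (447.6×10⁻⁹ m)
f = 6.6978e+14 Hz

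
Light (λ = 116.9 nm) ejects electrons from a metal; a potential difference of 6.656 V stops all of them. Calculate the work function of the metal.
3.95 eV

The stopping potential gives the maximum kinetic energy: KE_max = eV_s = 6.656 eV

From Einstein's photoelectric equation: KE_max = hc/λ - φ
Rearranging: φ = hc/λ - KE_max

Calculate photon energy:
E_photon = hc/λ = (6.626×10⁻³⁴ J·s)(3×10⁸ m/s) / (116.9×10⁻⁹ m) = 10.6060 eV

Therefore:
φ = 10.6060 - 6.656 = 3.95 eV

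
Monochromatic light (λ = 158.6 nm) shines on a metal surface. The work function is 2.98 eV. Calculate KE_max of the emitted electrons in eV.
4.8374 eV

Using Einstein's photoelectric equation: KE_max = hf - φ = hc/λ - φ

First, calculate the photon energy:
E_photon = hc/λ = (6.626×10⁻³⁴ J·s)(3×10⁸ m/s) / (158.6×10⁻⁹ m)
E_photon = 7.8174 eV

Then, the maximum kinetic energy:
KE_max = E_photon - φ = 7.8174 eV - 2.98 eV = 4.8374 eV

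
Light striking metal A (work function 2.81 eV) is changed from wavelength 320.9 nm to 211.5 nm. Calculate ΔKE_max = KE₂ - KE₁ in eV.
1.9985 eV

Using Einstein's equation: KE_max = hc/λ - φ

For λ₁ = 320.9 nm:
KE₁ = hc/λ₁ - φ = 3.8636 - 2.81 = 1.0536 eV

For λ₂ = 211.5 nm:
KE₂ = hc/λ₂ - φ = 5.8621 - 2.81 = 3.0521 eV

Change in KE:
ΔKE = KE₂ - KE₁ = 3.0521 - 1.0536 = 1.9985 eV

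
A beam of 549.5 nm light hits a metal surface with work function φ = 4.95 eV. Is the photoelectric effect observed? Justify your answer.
No

For photoemission, the photon energy must exceed the work function.

Photon energy: E = hc/λ = 2.2563 eV
Work function: φ = 4.95 eV

Since E_photon (2.2563 eV) < φ (4.95 eV), photoemission will NOT occur.
The threshold wavelength is λ₀ = hc/φ = 250.5 nm.
Since 549.5 nm > 250.5 nm, the photons lack sufficient energy.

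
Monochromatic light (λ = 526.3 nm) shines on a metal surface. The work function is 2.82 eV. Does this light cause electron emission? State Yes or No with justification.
No

For photoemission, the photon energy must exceed the work function.

Photon energy: E = hc/λ = 2.3558 eV
Work function: φ = 2.82 eV

Since E_photon (2.3558 eV) < φ (2.82 eV), photoemission will NOT occur.
The threshold wavelength is λ₀ = hc/φ = 439.7 nm.
Since 526.3 nm > 439.7 nm, the photons lack sufficient energy.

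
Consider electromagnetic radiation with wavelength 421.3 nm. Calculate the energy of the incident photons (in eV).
2.9429 eV

Using E = hf = hc/λ:

E = hc/λ = (6.626×10⁻³⁴ J·s)(3×10⁸ m/s) / (421.3×10⁻⁹ m)
E = 2.9429 eV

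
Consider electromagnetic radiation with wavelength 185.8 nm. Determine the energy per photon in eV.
6.6730 eV

Using E = hf = hc/λ:

E = hc/λ = (6.626×10⁻³⁴ J·s)(3×10⁸ m/s) / (185.8×10⁻⁹ m)
E = 6.6730 eV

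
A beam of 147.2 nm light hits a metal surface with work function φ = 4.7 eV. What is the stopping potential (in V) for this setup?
3.7228 V

The stopping potential V_s satisfies: eV_s = KE_max

First, find KE_max using Einstein's equation:
E_photon = hc/λ = 8.4228 eV
KE_max = E_photon - φ = 8.4228 - 4.7 = 3.7228 eV

Since eV_s = KE_max:
V_s = KE_max/e = 3.7228 V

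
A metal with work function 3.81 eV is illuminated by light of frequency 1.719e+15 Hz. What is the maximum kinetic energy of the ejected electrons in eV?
3.2992 eV

Using Einstein's photoelectric equation: KE_max = hf - φ

First, calculate the photon energy:
E_photon = hf = (6.626×10⁻³⁴ J·s)(1.719e+15 Hz)
E_photon = 7.1092 eV

Then, the maximum kinetic energy:
KE_max = E_photon - φ = 7.1092 eV - 3.81 eV = 3.2992 eV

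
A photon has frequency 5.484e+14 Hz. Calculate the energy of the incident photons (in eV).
2.2680 eV

Using E = hf:

E = hf = (6.626×10⁻³⁴ J·s)(5.484e+14 Hz)
E = 2.2680 eV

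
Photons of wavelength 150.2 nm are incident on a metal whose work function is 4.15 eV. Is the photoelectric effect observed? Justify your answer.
Yes

For photoemission, the photon energy must exceed the work function.

Photon energy: E = hc/λ = 8.2546 eV
Work function: φ = 4.15 eV

Since E_photon (8.2546 eV) > φ (4.15 eV), photoemission WILL occur.
The threshold wavelength is λ₀ = hc/φ = 298.8 nm.
Since 150.2 nm < 298.8 nm, the light has sufficient energy.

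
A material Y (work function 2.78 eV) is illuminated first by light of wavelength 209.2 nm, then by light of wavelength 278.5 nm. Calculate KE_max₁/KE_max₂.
1.8821

Using Einstein's equation: KE_max = hc/λ - φ

For λ₁ = 209.2 nm:
E₁ = hc/λ₁ = 5.9266 eV
KE₁ = E₁ - φ = 5.9266 - 2.78 = 3.1466 eV

For λ₂ = 278.5 nm:
E₂ = hc/λ₂ = 4.4519 eV
KE₂ = E₂ - φ = 4.4519 - 2.78 = 1.6719 eV

Ratio: KE₁/KE₂ = 3.1466/1.6719 = 1.8821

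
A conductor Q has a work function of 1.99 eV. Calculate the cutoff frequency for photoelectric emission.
4.8118e+14 Hz

The threshold frequency is when the photon energy equals the work function:
hf₀ = φ

Solving for f₀:
f₀ = φ/h = (1.99 eV × 1.602×10⁻¹⁹ J/eV) / (6.626×10⁻³⁴ J·s)
f₀ = 4.8118e+14 Hz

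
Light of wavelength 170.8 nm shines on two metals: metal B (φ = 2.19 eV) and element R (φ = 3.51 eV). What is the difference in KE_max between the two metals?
1.3200 eV

Using KE_max = hc/λ - φ for each metal:

Photon energy: E = hc/λ = 7.2590 eV

For metal B (φ₁ = 2.19 eV):
KE₁ = E - φ₁ = 7.2590 - 2.19 = 5.0690 eV

For element R (φ₂ = 3.51 eV):
KE₂ = E - φ₂ = 7.2590 - 3.51 = 3.7490 eV

Difference:
ΔKE = KE₁ - KE₂ = 5.0690 - 3.7490 = 1.3200 eV

Note: The difference equals the difference in work functions: 3.51 - 2.19 = 1.32 eV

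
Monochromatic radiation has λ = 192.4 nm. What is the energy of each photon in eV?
6.4441 eV

Using E = hf = hc/λ:

E = hc/λ = (6.626×10⁻³⁴ J·s)(3×10⁸ m/s) / (192.4×10⁻⁹ m)
E = 6.4441 eV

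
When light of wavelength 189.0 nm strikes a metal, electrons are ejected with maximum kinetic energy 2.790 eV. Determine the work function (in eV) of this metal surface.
3.77 eV

From Einstein's photoelectric equation: KE_max = hf - φ = hc/λ - φ

Rearranging for φ:
φ = hc/λ - KE_max

Calculate photon energy:
E_photon = hc/λ = 6.5600 eV

Therefore:
φ = 6.5600 - 2.790 = 3.77 eV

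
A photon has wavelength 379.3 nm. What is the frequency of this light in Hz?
7.9038e+14 Hz

Using the wave equation: c = fλ

Solving for frequency:
f = c/λ = (3×10⁸ m/s) / (379.3×10⁻⁹ m)
f = 7.9038e+14 Hz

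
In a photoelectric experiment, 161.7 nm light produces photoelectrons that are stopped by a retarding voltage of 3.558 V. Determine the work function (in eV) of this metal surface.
4.11 eV

The stopping potential gives the maximum kinetic energy: KE_max = eV_s = 3.558 eV

From Einstein's photoelectric equation: KE_max = hc/λ - φ
Rearranging: φ = hc/λ - KE_max

Calculate photon energy:
E_photon = hc/λ = (6.626×10⁻³⁴ J·s)(3×10⁸ m/s) / (161.7×10⁻⁹ m) = 7.6675 eV

Therefore:
φ = 7.6675 - 3.558 = 4.11 eV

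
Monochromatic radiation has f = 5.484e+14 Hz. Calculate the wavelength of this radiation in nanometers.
546.67 nm

Using the wave equation: c = fλ

Solving for wavelength:
λ = c/f = (3×10⁸ m/s) / (5.484e+14 Hz)
λ = 546.67 nm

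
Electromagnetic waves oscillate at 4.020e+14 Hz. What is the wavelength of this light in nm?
745.75 nm

Using the wave equation: c = fλ

Solving for wavelength:
λ = c/f = (3×10⁸ m/s) / (4.020e+14 Hz)
λ = 745.75 nm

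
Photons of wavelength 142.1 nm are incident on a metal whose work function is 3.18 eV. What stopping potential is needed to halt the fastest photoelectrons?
5.5451 V

The stopping potential V_s satisfies: eV_s = KE_max

First, find KE_max using Einstein's equation:
E_photon = hc/λ = 8.7251 eV
KE_max = E_photon - φ = 8.7251 - 3.18 = 5.5451 eV

Since eV_s = KE_max:
V_s = KE_max/e = 5.5451 V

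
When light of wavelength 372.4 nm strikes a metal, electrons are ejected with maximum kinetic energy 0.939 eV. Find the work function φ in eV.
2.39 eV

From Einstein's photoelectric equation: KE_max = hf - φ = hc/λ - φ

Rearranging for φ:
φ = hc/λ - KE_max

Calculate photon energy:
E_photon = hc/λ = 3.3293 eV

Therefore:
φ = 3.3293 - 0.939 = 2.39 eV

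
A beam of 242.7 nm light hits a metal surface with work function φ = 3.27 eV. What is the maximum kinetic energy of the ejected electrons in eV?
1.8385 eV

Using Einstein's photoelectric equation: KE_max = hf - φ = hc/λ - φ

First, calculate the photon energy:
E_photon = hc/λ = (6.626×10⁻³⁴ J·s)(3×10⁸ m/s) / (242.7×10⁻⁹ m)
E_photon = 5.1085 eV

Then, the maximum kinetic energy:
KE_max = E_photon - φ = 5.1085 eV - 3.27 eV = 1.8385 eV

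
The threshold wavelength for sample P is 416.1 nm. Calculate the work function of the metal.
2.98 eV

At the threshold wavelength, photon energy equals work function:
φ = hc/λ₀

Calculating:
φ = (6.626×10⁻³⁴ J·s)(3×10⁸ m/s) / (416.1×10⁻⁹ m)
φ = 2.98 eV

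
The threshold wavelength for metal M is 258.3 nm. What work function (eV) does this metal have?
4.80 eV

At the threshold wavelength, photon energy equals work function:
φ = hc/λ₀

Calculating:
φ = (6.626×10⁻³⁴ J·s)(3×10⁸ m/s) / (258.3×10⁻⁹ m)
φ = 4.80 eV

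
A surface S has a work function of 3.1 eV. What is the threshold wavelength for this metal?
399.95 nm

The threshold wavelength is when the photon energy equals the work function:
hc/λ₀ = φ

Solving for λ₀:
λ₀ = hc/φ = (6.626×10⁻³⁴ J·s)(3×10⁸ m/s) / (3.1 eV × 1.602×10⁻¹⁹ J/eV)
λ₀ = 399.95 nm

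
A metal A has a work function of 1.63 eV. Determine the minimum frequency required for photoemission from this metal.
3.9413e+14 Hz

The threshold frequency is when the photon energy equals the work function:
hf₀ = φ

Solving for f₀:
f₀ = φ/h = (1.63 eV × 1.602×10⁻¹⁹ J/eV) / (6.626×10⁻³⁴ J·s)
f₀ = 3.9413e+14 Hz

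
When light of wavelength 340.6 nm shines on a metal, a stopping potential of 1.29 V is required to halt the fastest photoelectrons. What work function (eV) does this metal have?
2.35 eV

The stopping potential gives the maximum kinetic energy: KE_max = eV_s = 1.29 eV

From Einstein's photoelectric equation: KE_max = hc/λ - φ
Rearranging: φ = hc/λ - KE_max

Calculate photon energy:
E_photon = hc/λ = (6.626×10⁻³⁴ J·s)(3×10⁸ m/s) / (340.6×10⁻⁹ m) = 3.6402 eV

Therefore:
φ = 3.6402 - 1.29 = 2.35 eV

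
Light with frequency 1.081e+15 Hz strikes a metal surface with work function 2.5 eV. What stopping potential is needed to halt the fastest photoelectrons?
1.9707 V

The stopping potential V_s satisfies: eV_s = KE_max

First, find KE_max using Einstein's equation:
E_photon = hf = (6.626×10⁻³⁴ J·s)(1.081e+15 Hz) = 4.4707 eV
KE_max = E_photon - φ = 4.4707 - 2.5 = 1.9707 eV

Since eV_s = KE_max:
V_s = KE_max/e = 1.9707 V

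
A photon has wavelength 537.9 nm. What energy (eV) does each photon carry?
2.3050 eV

Using E = hf = hc/λ:

E = hc/λ = (6.626×10⁻³⁴ J·s)(3×10⁸ m/s) / (537.9×10⁻⁹ m)
E = 2.3050 eV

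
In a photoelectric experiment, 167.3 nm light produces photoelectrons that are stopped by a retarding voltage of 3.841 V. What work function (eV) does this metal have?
3.57 eV

The stopping potential gives the maximum kinetic energy: KE_max = eV_s = 3.841 eV

From Einstein's photoelectric equation: KE_max = hc/λ - φ
Rearranging: φ = hc/λ - KE_max

Calculate photon energy:
E_photon = hc/λ = (6.626×10⁻³⁴ J·s)(3×10⁸ m/s) / (167.3×10⁻⁹ m) = 7.4109 eV

Therefore:
φ = 7.4109 - 3.841 = 3.57 eV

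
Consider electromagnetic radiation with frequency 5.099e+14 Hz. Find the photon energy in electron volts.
2.1088 eV

Using E = hf:

E = hf = (6.626×10⁻³⁴ J·s)(5.099e+14 Hz)
E = 2.1088 eV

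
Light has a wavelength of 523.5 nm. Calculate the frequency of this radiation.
5.7267e+14 Hz

Using the wave equation: c = fλ

Solving for frequency:
f = c/λ = (3×10⁸ m/s) / (523.5×10⁻⁹ m)
f = 5.7267e+14 Hz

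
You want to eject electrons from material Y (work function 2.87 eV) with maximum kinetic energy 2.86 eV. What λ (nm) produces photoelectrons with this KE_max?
216.38 nm

From Einstein's equation: KE_max = hc/λ - φ

Rearranging for λ:
hc/λ = KE_max + φ
λ = hc/(KE_max + φ)

Required photon energy:
E_photon = KE_max + φ = 2.86 + 2.87 = 5.73 eV

Required wavelength:
λ = hc/E_photon = (6.626×10⁻³⁴)(3×10⁸) / (5.73 × 1.602×10⁻¹⁹)
λ = 216.38 nm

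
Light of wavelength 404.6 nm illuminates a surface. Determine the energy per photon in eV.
3.0644 eV

Using E = hf = hc/λ:

E = hc/λ = (6.626×10⁻³⁴ J·s)(3×10⁸ m/s) / (404.6×10⁻⁹ m)
E = 3.0644 eV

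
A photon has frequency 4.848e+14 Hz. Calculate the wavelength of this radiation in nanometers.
618.38 nm

Using the wave equation: c = fλ

Solving for wavelength:
λ = c/f = (3×10⁸ m/s) / (4.848e+14 Hz)
λ = 618.38 nm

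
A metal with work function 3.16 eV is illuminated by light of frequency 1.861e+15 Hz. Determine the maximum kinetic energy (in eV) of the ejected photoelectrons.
4.5365 eV

Using Einstein's photoelectric equation: KE_max = hf - φ

First, calculate the photon energy:
E_photon = hf = (6.626×10⁻³⁴ J·s)(1.861e+15 Hz)
E_photon = 7.6965 eV

Then, the maximum kinetic energy:
KE_max = E_photon - φ = 7.6965 eV - 3.16 eV = 4.5365 eV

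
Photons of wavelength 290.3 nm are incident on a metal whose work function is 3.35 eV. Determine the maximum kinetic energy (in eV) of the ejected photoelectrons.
0.9209 eV

Using Einstein's photoelectric equation: KE_max = hf - φ = hc/λ - φ

First, calculate the photon energy:
E_photon = hc/λ = (6.626×10⁻³⁴ J·s)(3×10⁸ m/s) / (290.3×10⁻⁹ m)
E_photon = 4.2709 eV

Then, the maximum kinetic energy:
KE_max = E_photon - φ = 4.2709 eV - 3.35 eV = 0.9209 eV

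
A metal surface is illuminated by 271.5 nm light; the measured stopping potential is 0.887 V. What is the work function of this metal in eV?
3.68 eV

The stopping potential gives the maximum kinetic energy: KE_max = eV_s = 0.887 eV

From Einstein's photoelectric equation: KE_max = hc/λ - φ
Rearranging: φ = hc/λ - KE_max

Calculate photon energy:
E_photon = hc/λ = (6.626×10⁻³⁴ J·s)(3×10⁸ m/s) / (271.5×10⁻⁹ m) = 4.5666 eV

Therefore:
φ = 4.5666 - 0.887 = 3.68 eV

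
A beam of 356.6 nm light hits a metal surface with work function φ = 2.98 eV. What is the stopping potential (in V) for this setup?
0.4968 V

The stopping potential V_s satisfies: eV_s = KE_max

First, find KE_max using Einstein's equation:
E_photon = hc/λ = 3.4768 eV
KE_max = E_photon - φ = 3.4768 - 2.98 = 0.4968 eV

Since eV_s = KE_max:
V_s = KE_max/e = 0.4968 V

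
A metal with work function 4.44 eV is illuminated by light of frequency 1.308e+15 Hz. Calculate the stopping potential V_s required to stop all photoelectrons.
0.9695 V

The stopping potential V_s satisfies: eV_s = KE_max

First, find KE_max using Einstein's equation:
E_photon = hf = (6.626×10⁻³⁴ J·s)(1.308e+15 Hz) = 5.4095 eV
KE_max = E_photon - φ = 5.4095 - 4.44 = 0.9695 eV

Since eV_s = KE_max:
V_s = KE_max/e = 0.9695 V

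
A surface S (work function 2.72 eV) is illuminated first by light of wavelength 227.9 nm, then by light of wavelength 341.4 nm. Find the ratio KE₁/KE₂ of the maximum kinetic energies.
2.9840

Using Einstein's equation: KE_max = hc/λ - φ

For λ₁ = 227.9 nm:
E₁ = hc/λ₁ = 5.4403 eV
KE₁ = E₁ - φ = 5.4403 - 2.72 = 2.7203 eV

For λ₂ = 341.4 nm:
E₂ = hc/λ₂ = 3.6316 eV
KE₂ = E₂ - φ = 3.6316 - 2.72 = 0.9116 eV

Ratio: KE₁/KE₂ = 2.7203/0.9116 = 2.9840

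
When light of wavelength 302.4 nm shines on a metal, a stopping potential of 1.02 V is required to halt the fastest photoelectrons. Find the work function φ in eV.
3.08 eV

The stopping potential gives the maximum kinetic energy: KE_max = eV_s = 1.02 eV

From Einstein's photoelectric equation: KE_max = hc/λ - φ
Rearranging: φ = hc/λ - KE_max

Calculate photon energy:
E_photon = hc/λ = (6.626×10⁻³⁴ J·s)(3×10⁸ m/s) / (302.4×10⁻⁹ m) = 4.1000 eV

Therefore:
φ = 4.1000 - 1.02 = 3.08 eV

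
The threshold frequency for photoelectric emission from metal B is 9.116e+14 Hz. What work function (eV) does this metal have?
3.77 eV

At the threshold frequency, photon energy equals work function:
φ = hf₀

Calculating:
φ = (6.626×10⁻³⁴ J·s)(9.116e+14 Hz)
φ = 3.77 eV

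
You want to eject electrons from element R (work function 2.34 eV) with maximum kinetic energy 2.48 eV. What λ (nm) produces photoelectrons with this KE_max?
257.23 nm

From Einstein's equation: KE_max = hc/λ - φ

Rearranging for λ:
hc/λ = KE_max + φ
λ = hc/(KE_max + φ)

Required photon energy:
E_photon = KE_max + φ = 2.48 + 2.34 = 4.82 eV

Required wavelength:
λ = hc/E_photon = (6.626×10⁻³⁴)(3×10⁸) / (4.82 × 1.602×10⁻¹⁹)
λ = 257.23 nm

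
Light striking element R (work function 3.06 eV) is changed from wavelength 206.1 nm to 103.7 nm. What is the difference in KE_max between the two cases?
5.9403 eV

Using Einstein's equation: KE_max = hc/λ - φ

For λ₁ = 206.1 nm:
KE₁ = hc/λ₁ - φ = 6.0157 - 3.06 = 2.9557 eV

For λ₂ = 103.7 nm:
KE₂ = hc/λ₂ - φ = 11.9560 - 3.06 = 8.8960 eV

Change in KE:
ΔKE = KE₂ - KE₁ = 8.8960 - 2.9557 = 5.9403 eV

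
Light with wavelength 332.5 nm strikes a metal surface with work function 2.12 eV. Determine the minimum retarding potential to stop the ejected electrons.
1.6088 V

The stopping potential V_s satisfies: eV_s = KE_max

First, find KE_max using Einstein's equation:
E_photon = hc/λ = 3.7288 eV
KE_max = E_photon - φ = 3.7288 - 2.12 = 1.6088 eV

Since eV_s = KE_max:
V_s = KE_max/e = 1.6088 V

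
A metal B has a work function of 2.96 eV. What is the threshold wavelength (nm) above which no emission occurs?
418.87 nm

The threshold wavelength is when the photon energy equals the work function:
hc/λ₀ = φ

Solving for λ₀:
λ₀ = hc/φ = (6.626×10⁻³⁴ J·s)(3×10⁸ m/s) / (2.96 eV × 1.602×10⁻¹⁹ J/eV)
λ₀ = 418.87 nm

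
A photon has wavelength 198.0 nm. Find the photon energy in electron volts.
6.2618 eV

Using E = hf = hc/λ:

E = hc/λ = (6.626×10⁻³⁴ J·s)(3×10⁸ m/s) / (198.0×10⁻⁹ m)
E = 6.2618 eV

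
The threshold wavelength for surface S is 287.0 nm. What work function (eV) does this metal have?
4.32 eV

At the threshold wavelength, photon energy equals work function:
φ = hc/λ₀

Calculating:
φ = (6.626×10⁻³⁴ J·s)(3×10⁸ m/s) / (287.0×10⁻⁹ m)
φ = 4.32 eV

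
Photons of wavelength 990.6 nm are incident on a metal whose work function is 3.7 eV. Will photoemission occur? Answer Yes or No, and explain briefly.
No

For photoemission, the photon energy must exceed the work function.

Photon energy: E = hc/λ = 1.2516 eV
Work function: φ = 3.7 eV

Since E_photon (1.2516 eV) < φ (3.7 eV), photoemission will NOT occur.
The threshold wavelength is λ₀ = hc/φ = 335.1 nm.
Since 990.6 nm > 335.1 nm, the photons lack sufficient energy.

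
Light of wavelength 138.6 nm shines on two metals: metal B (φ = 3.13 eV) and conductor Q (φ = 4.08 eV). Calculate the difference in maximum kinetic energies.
0.9500 eV

Using KE_max = hc/λ - φ for each metal:

Photon energy: E = hc/λ = 8.9455 eV

For metal B (φ₁ = 3.13 eV):
KE₁ = E - φ₁ = 8.9455 - 3.13 = 5.8155 eV

For conductor Q (φ₂ = 4.08 eV):
KE₂ = E - φ₂ = 8.9455 - 4.08 = 4.8655 eV

Difference:
ΔKE = KE₁ - KE₂ = 5.8155 - 4.8655 = 0.9500 eV

Note: The difference equals the difference in work functions: 4.08 - 3.13 = 0.95 eV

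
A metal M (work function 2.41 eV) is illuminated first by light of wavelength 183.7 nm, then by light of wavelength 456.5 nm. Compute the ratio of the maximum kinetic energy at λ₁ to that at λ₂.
14.1819

Using Einstein's equation: KE_max = hc/λ - φ

For λ₁ = 183.7 nm:
E₁ = hc/λ₁ = 6.7493 eV
KE₁ = E₁ - φ = 6.7493 - 2.41 = 4.3393 eV

For λ₂ = 456.5 nm:
E₂ = hc/λ₂ = 2.7160 eV
KE₂ = E₂ - φ = 2.7160 - 2.41 = 0.3060 eV

Ratio: KE₁/KE₂ = 4.3393/0.3060 = 14.1819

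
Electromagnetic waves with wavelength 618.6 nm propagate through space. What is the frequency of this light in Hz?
4.8463e+14 Hz

Using the wave equation: c = fλ

Solving for frequency:
f = c/λ = (3×10⁸ m/s) / (618.6×10⁻⁹ m)
f = 4.8463e+14 Hz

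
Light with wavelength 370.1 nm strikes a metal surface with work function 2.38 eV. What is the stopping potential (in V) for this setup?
0.9700 V

The stopping potential V_s satisfies: eV_s = KE_max

First, find KE_max using Einstein's equation:
E_photon = hc/λ = 3.3500 eV
KE_max = E_photon - φ = 3.3500 - 2.38 = 0.9700 eV

Since eV_s = KE_max:
V_s = KE_max/e = 0.9700 V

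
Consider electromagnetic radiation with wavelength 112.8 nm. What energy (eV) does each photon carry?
10.9915 eV

Using E = hf = hc/λ:

E = hc/λ = (6.626×10⁻³⁴ J·s)(3×10⁸ m/s) / (112.8×10⁻⁹ m)
E = 10.9915 eV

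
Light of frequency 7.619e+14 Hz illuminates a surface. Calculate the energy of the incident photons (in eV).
3.1510 eV

Using E = hf:

E = hf = (6.626×10⁻³⁴ J·s)(7.619e+14 Hz)
E = 3.1510 eV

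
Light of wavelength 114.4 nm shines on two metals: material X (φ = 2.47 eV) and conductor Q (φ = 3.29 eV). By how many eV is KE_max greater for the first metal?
0.8200 eV

Using KE_max = hc/λ - φ for each metal:

Photon energy: E = hc/λ = 10.8378 eV

For material X (φ₁ = 2.47 eV):
KE₁ = E - φ₁ = 10.8378 - 2.47 = 8.3678 eV

For conductor Q (φ₂ = 3.29 eV):
KE₂ = E - φ₂ = 10.8378 - 3.29 = 7.5478 eV

Difference:
ΔKE = KE₁ - KE₂ = 8.3678 - 7.5478 = 0.8200 eV

Note: The difference equals the difference in work functions: 3.29 - 2.47 = 0.82 eV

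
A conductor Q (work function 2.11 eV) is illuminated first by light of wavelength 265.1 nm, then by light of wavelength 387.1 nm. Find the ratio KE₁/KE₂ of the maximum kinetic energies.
2.3487

Using Einstein's equation: KE_max = hc/λ - φ

For λ₁ = 265.1 nm:
E₁ = hc/λ₁ = 4.6769 eV
KE₁ = E₁ - φ = 4.6769 - 2.11 = 2.5669 eV

For λ₂ = 387.1 nm:
E₂ = hc/λ₂ = 3.2029 eV
KE₂ = E₂ - φ = 3.2029 - 2.11 = 1.0929 eV

Ratio: KE₁/KE₂ = 2.5669/1.0929 = 2.3487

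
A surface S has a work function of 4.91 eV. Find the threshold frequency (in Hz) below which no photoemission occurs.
1.1872e+15 Hz

The threshold frequency is when the photon energy equals the work function:
hf₀ = φ

Solving for f₀:
f₀ = φ/h = (4.91 eV × 1.602×10⁻¹⁹ J/eV) / (6.626×10⁻³⁴ J·s)
f₀ = 1.1872e+15 Hz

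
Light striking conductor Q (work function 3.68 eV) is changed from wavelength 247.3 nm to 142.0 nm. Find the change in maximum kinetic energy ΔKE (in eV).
3.7178 eV

Using Einstein's equation: KE_max = hc/λ - φ

For λ₁ = 247.3 nm:
KE₁ = hc/λ₁ - φ = 5.0135 - 3.68 = 1.3335 eV

For λ₂ = 142.0 nm:
KE₂ = hc/λ₂ - φ = 8.7313 - 3.68 = 5.0513 eV

Change in KE:
ΔKE = KE₂ - KE₁ = 5.0513 - 1.3335 = 3.7178 eV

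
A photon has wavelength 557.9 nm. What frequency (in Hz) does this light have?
5.3736e+14 Hz

Using the wave equation: c = fλ

Solving for frequency:
f = c/λ = (3×10⁸ m/s) / (557.9×10⁻⁹ m)
f = 5.3736e+14 Hz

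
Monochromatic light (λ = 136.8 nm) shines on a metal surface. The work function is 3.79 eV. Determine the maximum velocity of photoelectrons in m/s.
1.3620e+06 m/s

First, find the maximum kinetic energy:
E_photon = hc/λ = 9.0632 eV
KE_max = E_photon - φ = 9.0632 - 3.79 = 5.2732 eV

Convert to Joules: KE_max = 5.2732 × 1.602×10⁻¹⁹ J = 8.4486e-19 J

Then use KE = ½mv² to find velocity:
v = √(2·KE/m) = √(2 × 8.4486e-19 J / 9.109e-31 kg)
v = 1.3620e+06 m/s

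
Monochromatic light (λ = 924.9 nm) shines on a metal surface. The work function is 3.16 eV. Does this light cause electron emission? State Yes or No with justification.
No

For photoemission, the photon energy must exceed the work function.

Photon energy: E = hc/λ = 1.3405 eV
Work function: φ = 3.16 eV

Since E_photon (1.3405 eV) < φ (3.16 eV), photoemission will NOT occur.
The threshold wavelength is λ₀ = hc/φ = 392.4 nm.
Since 924.9 nm > 392.4 nm, the photons lack sufficient energy.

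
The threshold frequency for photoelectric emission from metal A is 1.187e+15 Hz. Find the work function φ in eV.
4.91 eV

At the threshold frequency, photon energy equals work function:
φ = hf₀

Calculating:
φ = (6.626×10⁻³⁴ J·s)(1.187e+15 Hz)
φ = 4.91 eV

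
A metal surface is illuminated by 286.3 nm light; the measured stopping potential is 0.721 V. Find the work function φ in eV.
3.61 eV

The stopping potential gives the maximum kinetic energy: KE_max = eV_s = 0.721 eV

From Einstein's photoelectric equation: KE_max = hc/λ - φ
Rearranging: φ = hc/λ - KE_max

Calculate photon energy:
E_photon = hc/λ = (6.626×10⁻³⁴ J·s)(3×10⁸ m/s) / (286.3×10⁻⁹ m) = 4.3306 eV

Therefore:
φ = 4.3306 - 0.721 = 3.61 eV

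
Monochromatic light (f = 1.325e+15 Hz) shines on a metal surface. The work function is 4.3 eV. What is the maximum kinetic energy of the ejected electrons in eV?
1.1798 eV

Using Einstein's photoelectric equation: KE_max = hf - φ

First, calculate the photon energy:
E_photon = hf = (6.626×10⁻³⁴ J·s)(1.325e+15 Hz)
E_photon = 5.4798 eV

Then, the maximum kinetic energy:
KE_max = E_photon - φ = 5.4798 eV - 4.3 eV = 1.1798 eV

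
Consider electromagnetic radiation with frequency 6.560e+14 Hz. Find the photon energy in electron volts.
2.7130 eV

Using E = hf:

E = hf = (6.626×10⁻³⁴ J·s)(6.560e+14 Hz)
E = 2.7130 eV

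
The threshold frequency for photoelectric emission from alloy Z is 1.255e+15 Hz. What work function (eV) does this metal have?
5.19 eV

At the threshold frequency, photon energy equals work function:
φ = hf₀

Calculating:
φ = (6.626×10⁻³⁴ J·s)(1.255e+15 Hz)
φ = 5.19 eV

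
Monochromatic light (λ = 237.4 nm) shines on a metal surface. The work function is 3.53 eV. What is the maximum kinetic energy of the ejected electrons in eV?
1.6926 eV

Using Einstein's photoelectric equation: KE_max = hf - φ = hc/λ - φ

First, calculate the photon energy:
E_photon = hc/λ = (6.626×10⁻³⁴ J·s)(3×10⁸ m/s) / (237.4×10⁻⁹ m)
E_photon = 5.2226 eV

Then, the maximum kinetic energy:
KE_max = E_photon - φ = 5.2226 eV - 3.53 eV = 1.6926 eV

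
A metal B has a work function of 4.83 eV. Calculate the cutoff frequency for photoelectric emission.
1.1679e+15 Hz

The threshold frequency is when the photon energy equals the work function:
hf₀ = φ

Solving for f₀:
f₀ = φ/h = (4.83 eV × 1.602×10⁻¹⁹ J/eV) / (6.626×10⁻³⁴ J·s)
f₀ = 1.1679e+15 Hz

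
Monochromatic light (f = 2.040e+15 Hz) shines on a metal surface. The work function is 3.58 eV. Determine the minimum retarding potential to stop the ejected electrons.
4.8568 V

The stopping potential V_s satisfies: eV_s = KE_max

First, find KE_max using Einstein's equation:
E_photon = hf = (6.626×10⁻³⁴ J·s)(2.040e+15 Hz) = 8.4368 eV
KE_max = E_photon - φ = 8.4368 - 3.58 = 4.8568 eV

Since eV_s = KE_max:
V_s = KE_max/e = 4.8568 V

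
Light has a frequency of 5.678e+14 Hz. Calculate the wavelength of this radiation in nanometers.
527.99 nm

Using the wave equation: c = fλ

Solving for wavelength:
λ = c/f = (3×10⁸ m/s) / (5.678e+14 Hz)
λ = 527.99 nm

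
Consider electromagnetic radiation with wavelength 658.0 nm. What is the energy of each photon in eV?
1.8843 eV

Using E = hf = hc/λ:

E = hc/λ = (6.626×10⁻³⁴ J·s)(3×10⁸ m/s) / (658.0×10⁻⁹ m)
E = 1.8843 eV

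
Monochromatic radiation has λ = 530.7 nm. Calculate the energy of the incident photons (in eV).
2.3362 eV

Using E = hf = hc/λ:

E = hc/λ = (6.626×10⁻³⁴ J·s)(3×10⁸ m/s) / (530.7×10⁻⁹ m)
E = 2.3362 eV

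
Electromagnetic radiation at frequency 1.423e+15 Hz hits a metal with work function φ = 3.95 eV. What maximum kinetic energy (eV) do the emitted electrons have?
1.9351 eV

Using Einstein's photoelectric equation: KE_max = hf - φ

First, calculate the photon energy:
E_photon = hf = (6.626×10⁻³⁴ J·s)(1.423e+15 Hz)
E_photon = 5.8851 eV

Then, the maximum kinetic energy:
KE_max = E_photon - φ = 5.8851 eV - 3.95 eV = 1.9351 eV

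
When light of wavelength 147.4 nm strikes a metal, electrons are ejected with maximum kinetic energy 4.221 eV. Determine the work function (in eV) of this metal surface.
4.19 eV

From Einstein's photoelectric equation: KE_max = hf - φ = hc/λ - φ

Rearranging for φ:
φ = hc/λ - KE_max

Calculate photon energy:
E_photon = hc/λ = 8.4114 eV

Therefore:
φ = 8.4114 - 4.221 = 4.19 eV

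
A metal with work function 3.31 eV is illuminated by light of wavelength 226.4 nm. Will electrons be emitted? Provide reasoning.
Yes

For photoemission, the photon energy must exceed the work function.

Photon energy: E = hc/λ = 5.4763 eV
Work function: φ = 3.31 eV

Since E_photon (5.4763 eV) > φ (3.31 eV), photoemission WILL occur.
The threshold wavelength is λ₀ = hc/φ = 374.6 nm.
Since 226.4 nm < 374.6 nm, the light has sufficient energy.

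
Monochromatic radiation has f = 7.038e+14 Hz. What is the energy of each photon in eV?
2.9107 eV

Using E = hf:

E = hf = (6.626×10⁻³⁴ J·s)(7.038e+14 Hz)
E = 2.9107 eV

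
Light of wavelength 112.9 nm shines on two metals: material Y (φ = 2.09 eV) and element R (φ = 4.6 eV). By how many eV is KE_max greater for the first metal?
2.5100 eV

Using KE_max = hc/λ - φ for each metal:

Photon energy: E = hc/λ = 10.9818 eV

For material Y (φ₁ = 2.09 eV):
KE₁ = E - φ₁ = 10.9818 - 2.09 = 8.8918 eV

For element R (φ₂ = 4.6 eV):
KE₂ = E - φ₂ = 10.9818 - 4.6 = 6.3818 eV

Difference:
ΔKE = KE₁ - KE₂ = 8.8918 - 6.3818 = 2.5100 eV

Note: The difference equals the difference in work functions: 4.6 - 2.09 = 2.51 eV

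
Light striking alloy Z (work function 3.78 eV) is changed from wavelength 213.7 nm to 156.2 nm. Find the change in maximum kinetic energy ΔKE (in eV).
2.1357 eV

Using Einstein's equation: KE_max = hc/λ - φ

For λ₁ = 213.7 nm:
KE₁ = hc/λ₁ - φ = 5.8018 - 3.78 = 2.0218 eV

For λ₂ = 156.2 nm:
KE₂ = hc/λ₂ - φ = 7.9375 - 3.78 = 4.1575 eV

Change in KE:
ΔKE = KE₂ - KE₁ = 4.1575 - 2.0218 = 2.1357 eV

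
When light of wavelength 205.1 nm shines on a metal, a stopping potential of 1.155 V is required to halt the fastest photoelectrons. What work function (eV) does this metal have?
4.89 eV

The stopping potential gives the maximum kinetic energy: KE_max = eV_s = 1.155 eV

From Einstein's photoelectric equation: KE_max = hc/λ - φ
Rearranging: φ = hc/λ - KE_max

Calculate photon energy:
E_photon = hc/λ = (6.626×10⁻³⁴ J·s)(3×10⁸ m/s) / (205.1×10⁻⁹ m) = 6.0451 eV

Therefore:
φ = 6.0451 - 1.155 = 4.89 eV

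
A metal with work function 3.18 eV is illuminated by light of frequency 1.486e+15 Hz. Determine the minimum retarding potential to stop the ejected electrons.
2.9656 V

The stopping potential V_s satisfies: eV_s = KE_max

First, find KE_max using Einstein's equation:
E_photon = hf = (6.626×10⁻³⁴ J·s)(1.486e+15 Hz) = 6.1456 eV
KE_max = E_photon - φ = 6.1456 - 3.18 = 2.9656 eV

Since eV_s = KE_max:
V_s = KE_max/e = 2.9656 V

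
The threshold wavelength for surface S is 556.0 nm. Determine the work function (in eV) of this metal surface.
2.23 eV

At the threshold wavelength, photon energy equals work function:
φ = hc/λ₀

Calculating:
φ = (6.626×10⁻³⁴ J·s)(3×10⁸ m/s) / (556.0×10⁻⁹ m)
φ = 2.23 eV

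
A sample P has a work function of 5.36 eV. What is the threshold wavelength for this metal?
231.31 nm

The threshold wavelength is when the photon energy equals the work function:
hc/λ₀ = φ

Solving for λ₀:
λ₀ = hc/φ = (6.626×10⁻³⁴ J·s)(3×10⁸ m/s) / (5.36 eV × 1.602×10⁻¹⁹ J/eV)
λ₀ = 231.31 nm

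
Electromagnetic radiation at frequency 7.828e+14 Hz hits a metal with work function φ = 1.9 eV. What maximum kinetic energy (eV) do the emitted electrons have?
1.3374 eV

Using Einstein's photoelectric equation: KE_max = hf - φ

First, calculate the photon energy:
E_photon = hf = (6.626×10⁻³⁴ J·s)(7.828e+14 Hz)
E_photon = 3.2374 eV

Then, the maximum kinetic energy:
KE_max = E_photon - φ = 3.2374 eV - 1.9 eV = 1.3374 eV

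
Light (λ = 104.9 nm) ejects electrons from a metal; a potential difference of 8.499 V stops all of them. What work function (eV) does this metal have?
3.32 eV

The stopping potential gives the maximum kinetic energy: KE_max = eV_s = 8.499 eV

From Einstein's photoelectric equation: KE_max = hc/λ - φ
Rearranging: φ = hc/λ - KE_max

Calculate photon energy:
E_photon = hc/λ = (6.626×10⁻³⁴ J·s)(3×10⁸ m/s) / (104.9×10⁻⁹ m) = 11.8193 eV

Therefore:
φ = 11.8193 - 8.499 = 3.32 eV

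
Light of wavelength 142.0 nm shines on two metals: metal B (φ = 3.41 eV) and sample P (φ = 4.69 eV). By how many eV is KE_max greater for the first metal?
1.2800 eV

Using KE_max = hc/λ - φ for each metal:

Photon energy: E = hc/λ = 8.7313 eV

For metal B (φ₁ = 3.41 eV):
KE₁ = E - φ₁ = 8.7313 - 3.41 = 5.3213 eV

For sample P (φ₂ = 4.69 eV):
KE₂ = E - φ₂ = 8.7313 - 4.69 = 4.0413 eV

Difference:
ΔKE = KE₁ - KE₂ = 5.3213 - 4.0413 = 1.2800 eV

Note: The difference equals the difference in work functions: 4.69 - 3.41 = 1.28 eV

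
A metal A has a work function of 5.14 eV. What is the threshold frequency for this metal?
1.2428e+15 Hz

The threshold frequency is when the photon energy equals the work function:
hf₀ = φ

Solving for f₀:
f₀ = φ/h = (5.14 eV × 1.602×10⁻¹⁹ J/eV) / (6.626×10⁻³⁴ J·s)
f₀ = 1.2428e+15 Hz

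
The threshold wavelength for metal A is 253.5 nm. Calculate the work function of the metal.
4.89 eV

At the threshold wavelength, photon energy equals work function:
φ = hc/λ₀

Calculating:
φ = (6.626×10⁻³⁴ J·s)(3×10⁸ m/s) / (253.5×10⁻⁹ m)
φ = 4.89 eV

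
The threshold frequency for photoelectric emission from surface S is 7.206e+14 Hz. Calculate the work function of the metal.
2.98 eV

At the threshold frequency, photon energy equals work function:
φ = hf₀

Calculating:
φ = (6.626×10⁻³⁴ J·s)(7.206e+14 Hz)
φ = 2.98 eV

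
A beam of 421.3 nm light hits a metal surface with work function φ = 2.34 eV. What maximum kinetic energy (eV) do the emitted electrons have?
0.6029 eV

Using Einstein's photoelectric equation: KE_max = hf - φ = hc/λ - φ

First, calculate the photon energy:
E_photon = hc/λ = (6.626×10⁻³⁴ J·s)(3×10⁸ m/s) / (421.3×10⁻⁹ m)
E_photon = 2.9429 eV

Then, the maximum kinetic energy:
KE_max = E_photon - φ = 2.9429 eV - 2.34 eV = 0.6029 eV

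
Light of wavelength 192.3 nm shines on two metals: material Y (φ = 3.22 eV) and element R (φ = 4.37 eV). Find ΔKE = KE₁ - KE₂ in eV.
1.1500 eV

Using KE_max = hc/λ - φ for each metal:

Photon energy: E = hc/λ = 6.4474 eV

For material Y (φ₁ = 3.22 eV):
KE₁ = E - φ₁ = 6.4474 - 3.22 = 3.2274 eV

For element R (φ₂ = 4.37 eV):
KE₂ = E - φ₂ = 6.4474 - 4.37 = 2.0774 eV

Difference:
ΔKE = KE₁ - KE₂ = 3.2274 - 2.0774 = 1.1500 eV

Note: The difference equals the difference in work functions: 4.37 - 3.22 = 1.15 eV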